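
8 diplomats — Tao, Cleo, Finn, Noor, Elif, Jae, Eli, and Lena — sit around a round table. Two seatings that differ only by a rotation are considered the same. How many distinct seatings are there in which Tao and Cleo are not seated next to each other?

All circular seatings of 8 people number (7)! = 5040.
Seatings with Tao beside Cleo: treat them as a block with 2 internal orders, giving 2 × (6)! = 1440.
Subtracting, 5040 − 1440 = 3600.

3600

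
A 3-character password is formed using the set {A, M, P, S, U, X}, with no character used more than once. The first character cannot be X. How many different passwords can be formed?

The first character has 6−1 = 5 choices (anything except X).
The remaining 2 characters are filled from the other 5 symbols without repetition: 5 × 4 = 20.
Total: 5 × 20 = 100.

100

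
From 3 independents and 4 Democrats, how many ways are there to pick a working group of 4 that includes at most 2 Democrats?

Split by how many Democrats are chosen (0 through 2).
Sum: C(4,0)·C(3,4) + C(4,1)·C(3,3) + C(4,2)·C(3,2) = 0 + 4 + 18 = 22.

22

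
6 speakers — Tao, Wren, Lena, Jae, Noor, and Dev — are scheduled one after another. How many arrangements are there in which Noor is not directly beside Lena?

Of the 6! = 720 arrangements, those with Noor and Lena adjacent number 2 × 5! = 240 (treat the pair as a block with 2 internal orders).
Complementary counting: 720 − 240 = 480.

480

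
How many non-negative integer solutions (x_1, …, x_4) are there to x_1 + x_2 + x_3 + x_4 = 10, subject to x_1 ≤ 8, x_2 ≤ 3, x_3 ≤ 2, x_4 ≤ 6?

79

By stars and bars, unrestricted non-negative solutions to x_1+…+x_4 = 10 number C(10+3,3) = 286.
Subtract solutions that violate a single cap (substitute x_i' = x_i − (cap_i+1)): x_1 ≥ 9 gives C(4,3) = 4; x_2 ≥ 4 gives C(9,3) = 84; x_3 ≥ 3 gives C(10,3) = 120; x_4 ≥ 7 gives C(6,3) = 20. Together 228.
Add back pairs where two caps are both exceeded: 0 + 0 + 0 + 20 + 0 + 1 = 21.
By inclusion–exclusion the count is 286 − 228 + 21 = 79.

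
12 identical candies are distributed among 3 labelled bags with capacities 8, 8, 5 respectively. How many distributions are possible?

Ignoring the caps, the number of non-negative solutions to x_1+…+x_3 = 12 is C(14,2) = 91.
Subtract solutions that violate a single cap (substitute x_i' = x_i − (cap_i+1)): x_1 ≥ 9 gives C(5,2) = 10; x_2 ≥ 9 gives C(5,2) = 10; x_3 ≥ 6 gives C(8,2) = 28. Together 48.
No two caps can be exceeded simultaneously, so the pair terms are all 0.
By inclusion–exclusion the count is 91 − 48 + 0 = 43.

43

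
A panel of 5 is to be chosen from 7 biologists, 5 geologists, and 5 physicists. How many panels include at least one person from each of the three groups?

4375

Total 5-person selections from all 17: C(17,5) = 6188.
Selections missing a whole group: no biologists → C(10,5) = 252; no geologists → C(12,5) = 792; no physicists → C(12,5) = 792.
Add back selections omitting two groups (i.e. drawn from a single group): C(7,5) + C(5,5) + C(5,5) = 23.
By inclusion–exclusion: 6188 − 1836 + 23 = 4375.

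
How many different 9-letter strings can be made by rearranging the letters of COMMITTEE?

The 9 letters of COMMITTEE have repeats: E appearing twice, M appearing twice, and T appearing twice.
Dividing 9! = 362880 by 2!·2!·2! = 8 for the repeated letters gives 45360.

45360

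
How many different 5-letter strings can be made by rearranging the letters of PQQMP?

PQQMP has 5 letters with P appearing twice and Q appearing twice.
Dividing 5! = 120 by 2!·2! = 4 for the repeated letters gives 30.

30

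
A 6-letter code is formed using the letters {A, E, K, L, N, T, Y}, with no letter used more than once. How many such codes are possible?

5040

This is a permutation of 6 out of 7: P(7,6) = 7!/1!.
7 × 6 × 5 × 4 × 3 × 2 = 5040.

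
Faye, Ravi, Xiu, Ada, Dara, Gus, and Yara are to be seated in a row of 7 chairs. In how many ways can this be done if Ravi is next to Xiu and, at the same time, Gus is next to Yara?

480

Treat {Ravi,Xiu} as one block (2 orders) and {Gus,Yara} as another (2 orders).
That leaves 5 units to arrange: 2 × 2 × 5! = 4 × 120 = 480.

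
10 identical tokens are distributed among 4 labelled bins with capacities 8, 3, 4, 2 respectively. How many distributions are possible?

56

By stars and bars, unrestricted non-negative solutions to x_1+…+x_4 = 10 number C(10+3,3) = 286.
Subtract solutions that violate a single cap (substitute x_i' = x_i − (cap_i+1)): x_1 ≥ 9 gives C(4,3) = 4; x_2 ≥ 4 gives C(9,3) = 84; x_3 ≥ 5 gives C(8,3) = 56; x_4 ≥ 3 gives C(10,3) = 120. Together 264.
Add back pairs where two caps are both exceeded: 0 + 0 + 0 + 4 + 20 + 10 = 34.
By inclusion–exclusion the count is 286 − 264 + 34 = 56.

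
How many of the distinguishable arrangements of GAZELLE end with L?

360

Fix L in the last position and arrange the remaining 6 letters.
Those 6 letters have E appearing twice, giving (6)!/(2!) = 360.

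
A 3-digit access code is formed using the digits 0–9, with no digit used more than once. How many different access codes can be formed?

720

Choose and order 3 of the 10 symbols: the first digit has 10 options, the next 9, then 8.
10 × 9 × 8 = 720.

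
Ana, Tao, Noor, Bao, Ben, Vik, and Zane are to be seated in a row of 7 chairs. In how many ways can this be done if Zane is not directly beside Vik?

3600

There are 7! = 5040 arrangements in all. If Zane and Vik are adjacent, merging them into one block gives 2·(6)! = 1440 arrangements.
Complementary counting: 5040 − 1440 = 3600.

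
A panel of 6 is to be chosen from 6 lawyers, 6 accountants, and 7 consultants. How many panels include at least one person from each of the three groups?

22785

Unrestricted: C(19,6) = 27132 ways to pick any 6 of the 19.
Subtract selections that omit an entire group: no lawyers → C(13,6) = 1716; no accountants → C(13,6) = 1716; no consultants → C(12,6) = 924.
Add back selections omitting two groups (i.e. drawn from a single group): C(6,6) + C(6,6) + C(7,6) = 9.
By inclusion–exclusion: 27132 − 4356 + 9 = 22785.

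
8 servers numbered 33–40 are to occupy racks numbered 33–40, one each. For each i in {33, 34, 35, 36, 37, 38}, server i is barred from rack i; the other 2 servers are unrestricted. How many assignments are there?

18806

Let Aᵢ (for 33 ≤ i ≤ 38) be the placements that put server i in its forbidden rack. Any j of these fix j positions, leaving (8−j)! ways to fill the rest, and there are C(6,j) ways to pick which j.
By inclusion–exclusion, the number of valid placements is Σ_{j=0}^{6} (−1)^j C(6,j)·(8−j)!.
Computing: 40320 − 30240 + 10800 − 2400 + 360 − 36 + 2 = 18806.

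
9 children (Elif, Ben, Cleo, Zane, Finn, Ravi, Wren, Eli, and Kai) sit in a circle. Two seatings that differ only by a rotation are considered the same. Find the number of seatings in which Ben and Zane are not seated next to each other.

30240

All circular seatings of 9 people number (8)! = 40320.
Those with Ben next to Zane: fuse the pair into one unit and seat 8 units around a circle — 2·(7)! = 10080.
Subtracting, 40320 − 10080 = 30240.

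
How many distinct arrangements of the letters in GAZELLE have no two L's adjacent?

Total arrangements of GAZELLE: 7!/(2!·2!) = 1260.
Arrangements with the L's together: treat LL as one letter, giving (6)!/(2!) = 360.
Hence 1260 − 360 = 900.

900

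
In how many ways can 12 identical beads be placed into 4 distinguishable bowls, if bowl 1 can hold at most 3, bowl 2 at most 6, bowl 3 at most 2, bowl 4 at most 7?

54

By stars and bars, unrestricted non-negative solutions to x_1+…+x_4 = 12 number C(12+3,3) = 455.
Subtract solutions that violate a single cap (substitute x_i' = x_i − (cap_i+1)): x_1 ≥ 4 gives C(11,3) = 165; x_2 ≥ 7 gives C(8,3) = 56; x_3 ≥ 3 gives C(12,3) = 220; x_4 ≥ 8 gives C(7,3) = 35. Together 476.
Add back pairs where two caps are both exceeded: 4 + 56 + 1 + 10 + 0 + 4 = 75.
By inclusion–exclusion the count is 455 − 476 + 75 = 54.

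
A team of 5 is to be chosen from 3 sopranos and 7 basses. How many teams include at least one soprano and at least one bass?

231

With no constraint there are C(10,5) = 252 possible selections.
Selections missing a whole group: no sopranos → C(7,5) = 21; no basses → C(3,5) = 0.
Both groups omitted at once is impossible, so 252 − 21 = 231.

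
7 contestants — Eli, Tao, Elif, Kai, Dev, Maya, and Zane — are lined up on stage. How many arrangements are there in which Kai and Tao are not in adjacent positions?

There are 7! = 5040 arrangements in all. If Kai and Tao are adjacent, merging them into one block gives 2·(6)! = 1440 arrangements.
Complementary counting: 5040 − 1440 = 3600.

3600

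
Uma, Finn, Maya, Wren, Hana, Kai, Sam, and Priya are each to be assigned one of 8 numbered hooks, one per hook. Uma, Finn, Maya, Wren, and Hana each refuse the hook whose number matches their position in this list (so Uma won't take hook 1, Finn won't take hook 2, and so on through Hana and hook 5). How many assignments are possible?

Let Aᵢ (for 1 ≤ i ≤ 5) be the placements that put person i in their forbidden hook. Any j of these fix j positions, leaving (8−j)! ways to fill the rest, and there are C(5,j) ways to pick which j.
By inclusion–exclusion, the number of valid placements is Σ_{j=0}^{5} (−1)^j C(5,j)·(8−j)!.
Computing: 40320 − 25200 + 7200 − 1200 + 120 − 6 = 21234.

21234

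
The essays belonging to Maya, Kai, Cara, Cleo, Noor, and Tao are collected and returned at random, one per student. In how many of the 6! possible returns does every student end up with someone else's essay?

265

This is the derangement count D_6: permutations of 6 items with no fixed point.
By inclusion–exclusion this is Σ_{j=0}^{6} (−1)^j C(6,j)·(6−j)!.
Computing: 720 − 720 + 360 − 120 + 30 − 6 + 1 = 265.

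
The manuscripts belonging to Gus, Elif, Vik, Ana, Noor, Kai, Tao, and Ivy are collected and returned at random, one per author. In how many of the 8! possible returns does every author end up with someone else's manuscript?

Count assignments avoiding every fixed point. For any j of the 8 authors fixed to their own manuscript, the other 8−j can be arranged in (8−j)! ways.
By inclusion–exclusion this is Σ_{j=0}^{8} (−1)^j C(8,j)·(8−j)!.
Computing: 40320 − 40320 + 20160 − 6720 + 1680 − 336 + 56 − 8 + 1 = 14833.

14833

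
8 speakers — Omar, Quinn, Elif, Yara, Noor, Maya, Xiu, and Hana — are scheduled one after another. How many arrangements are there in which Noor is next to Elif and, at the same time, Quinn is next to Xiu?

2880

Treat {Noor,Elif} as one block (2 orders) and {Quinn,Xiu} as another (2 orders).
That leaves 6 units to arrange: 2 × 2 × 6! = 4 × 720 = 2880.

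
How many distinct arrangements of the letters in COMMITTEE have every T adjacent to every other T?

10080

Treat the 2 copies of T as a single block. The multiset to arrange is then {TT, C, E, E, I, M, M, O}, 8 items in all.
That gives (8)!/(2!·2!) = 10080 arrangements.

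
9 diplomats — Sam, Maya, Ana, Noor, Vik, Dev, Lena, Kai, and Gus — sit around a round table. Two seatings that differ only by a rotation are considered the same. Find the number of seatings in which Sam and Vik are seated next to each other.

Glue Sam and Vik into a block (2 internal orders). Seating 8 units around a circle gives (7)! arrangements.
So 2 × (7)! = 2 × 5040 = 10080.

10080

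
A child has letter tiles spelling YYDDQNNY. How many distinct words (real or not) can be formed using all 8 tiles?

1680

Letter multiplicities in YYDDQNNY: D×2, N×2, Q×1, Y×3.
So there are 8! / (3!·2!·2!) = 1680 distinguishable arrangements.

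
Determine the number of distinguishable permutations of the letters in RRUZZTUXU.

Letter multiplicities in RRUZZTUXU: R×2, T×1, U×3, X×1, Z×2.
So there are 9! / (3!·2!·2!) = 15120 distinguishable arrangements.

15120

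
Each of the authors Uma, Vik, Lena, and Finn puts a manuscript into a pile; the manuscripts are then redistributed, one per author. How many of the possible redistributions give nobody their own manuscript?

This is the derangement count D_4: permutations of 4 items with no fixed point.
By inclusion–exclusion this is Σ_{j=0}^{4} (−1)^j C(4,j)·(4−j)!.
Computing: 24 − 24 + 12 − 4 + 1 = 9.

9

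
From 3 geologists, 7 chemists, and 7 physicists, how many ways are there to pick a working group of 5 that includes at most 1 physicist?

Split by how many physicists are chosen (0 through 1).
Sum: C(7,0)·C(10,5) + C(7,1)·C(10,4) = 252 + 1470 = 1722.

1722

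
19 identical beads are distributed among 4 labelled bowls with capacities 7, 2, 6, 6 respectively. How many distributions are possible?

Ignoring the caps, the number of non-negative solutions to x_1+…+x_4 = 19 is C(22,3) = 1540.
Subtract solutions that violate a single cap (substitute x_i' = x_i − (cap_i+1)): x_1 ≥ 8 gives C(14,3) = 364; x_2 ≥ 3 gives C(19,3) = 969; x_3 ≥ 7 gives C(15,3) = 455; x_4 ≥ 7 gives C(15,3) = 455. Together 2243.
Add back pairs where two caps are both exceeded: 165 + 35 + 35 + 220 + 220 + 56 = 731.
Subtract triples: 4 + 4 + 0 + 10 = 18.
By inclusion–exclusion the count is 1540 − 2243 + 731 − 18 = 10.

10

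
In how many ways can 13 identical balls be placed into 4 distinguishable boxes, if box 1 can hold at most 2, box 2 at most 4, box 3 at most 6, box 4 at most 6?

Ignoring the caps, the number of non-negative solutions to x_1+…+x_4 = 13 is C(16,3) = 560.
Subtract solutions that violate a single cap (substitute x_i' = x_i − (cap_i+1)): x_1 ≥ 3 gives C(13,3) = 286; x_2 ≥ 5 gives C(11,3) = 165; x_3 ≥ 7 gives C(9,3) = 84; x_4 ≥ 7 gives C(9,3) = 84. Together 619.
Add back pairs where two caps are both exceeded: 56 + 20 + 20 + 4 + 4 + 0 = 104.
By inclusion–exclusion the count is 560 − 619 + 104 = 45.

45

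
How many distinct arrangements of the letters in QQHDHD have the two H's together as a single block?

Treat the 2 copies of H as a single block. The multiset to arrange is then {HH, D, D, Q, Q}, 5 items in all.
That gives (5)!/(2!·2!) = 30 arrangements.

30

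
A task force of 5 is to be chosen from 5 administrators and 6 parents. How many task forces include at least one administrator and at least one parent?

455

Unrestricted: C(11,5) = 462 ways to pick any 5 of the 11.
Selections missing a whole group: no administrators → C(6,5) = 6; no parents → C(5,5) = 1.
Both groups omitted at once is impossible, so 462 − 7 = 455.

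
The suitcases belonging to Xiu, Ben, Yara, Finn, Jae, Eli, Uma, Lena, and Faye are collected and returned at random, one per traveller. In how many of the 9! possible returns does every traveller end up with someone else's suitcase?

133496

Count assignments avoiding every fixed point. For any j of the 9 travellers fixed to their own suitcase, the other 9−j can be arranged in (9−j)! ways.
By inclusion–exclusion this is Σ_{j=0}^{9} (−1)^j C(9,j)·(9−j)!.
Computing: 362880 − 362880 + 181440 − 60480 + 15120 − 3024 + 504 − 72 + 9 − 1 = 133496.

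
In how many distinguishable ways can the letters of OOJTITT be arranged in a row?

Letter multiplicities in OOJTITT: I×1, J×1, O×2, T×3.
The number of distinct arrangements is 7!/(3!·2!) = 5040/12 = 420.

420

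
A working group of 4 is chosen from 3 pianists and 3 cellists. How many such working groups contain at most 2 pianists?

Split by how many pianists are chosen (0 through 2).
Sum: C(3,0)·C(3,4) + C(3,1)·C(3,3) + C(3,2)·C(3,2) = 0 + 3 + 9 = 12.

12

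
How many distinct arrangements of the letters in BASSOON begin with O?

360

With the first slot taken by O, it remains to arrange the other 6 letters (BASSON).
Those 6 letters have S appearing twice, giving (6)!/(2!) = 360.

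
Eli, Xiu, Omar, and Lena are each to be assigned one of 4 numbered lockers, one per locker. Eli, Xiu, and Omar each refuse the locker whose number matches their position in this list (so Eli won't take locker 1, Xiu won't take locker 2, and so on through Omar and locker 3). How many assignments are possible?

Let Aᵢ (for i ∈ {1, 2, 3}) be the placements that put person i in their forbidden locker. Any j of these fix j positions, leaving (4−j)! ways to fill the rest, and there are C(3,j) ways to pick which j.
By inclusion–exclusion, the number of valid placements is Σ_{j=0}^{3} (−1)^j C(3,j)·(4−j)!.
Computing: 24 − 18 + 6 − 1 = 11.

11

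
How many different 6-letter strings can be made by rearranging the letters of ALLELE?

The 6 letters of ALLELE have repeats: E appearing twice and L appearing 3 times.
So there are 6! / (3!·2!) = 60 distinguishable arrangements.

60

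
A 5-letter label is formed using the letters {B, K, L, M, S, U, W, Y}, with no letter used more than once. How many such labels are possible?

This is a permutation of 5 out of 8: P(8,5) = 8!/3!.
8 × 7 × 6 × 5 × 4 = 6720.

6720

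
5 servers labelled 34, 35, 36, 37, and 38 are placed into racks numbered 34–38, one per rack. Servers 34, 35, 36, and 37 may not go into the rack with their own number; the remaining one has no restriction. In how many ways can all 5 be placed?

Let Aᵢ (for 34 ≤ i ≤ 37) be the placements that put server i in its forbidden rack. Any j of these fix j positions, leaving (5−j)! ways to fill the rest, and there are C(4,j) ways to pick which j.
By inclusion–exclusion, the number of valid placements is Σ_{j=0}^{4} (−1)^j C(4,j)·(5−j)!.
Computing: 120 − 96 + 36 − 8 + 1 = 53.

53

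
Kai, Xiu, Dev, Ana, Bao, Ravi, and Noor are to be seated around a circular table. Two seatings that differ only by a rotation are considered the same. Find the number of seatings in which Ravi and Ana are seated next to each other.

Glue Ravi and Ana into a block (2 internal orders). Seating 6 units around a circle gives (5)! arrangements.
So 2 × (5)! = 2 × 120 = 240.

240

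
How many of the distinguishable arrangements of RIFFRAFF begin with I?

With the first slot taken by I, it remains to arrange the other 7 letters (RFFRAFF).
Those 7 letters have F appearing 4 times and R appearing twice, giving (7)!/(4!·2!) = 105.

105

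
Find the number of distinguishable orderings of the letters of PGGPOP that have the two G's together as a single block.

Treat the 2 copies of G as a single block. The multiset to arrange is then {GG, O, P, P, P}, 5 items in all.
That gives (5)!/(3!) = 20 arrangements.

20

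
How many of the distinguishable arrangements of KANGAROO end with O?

2520

Fix O in the last position and arrange the remaining 7 letters.
Those 7 letters have A appearing twice, giving (7)!/(2!) = 2520.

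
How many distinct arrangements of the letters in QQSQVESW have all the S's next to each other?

Treat the 2 copies of S as a single block. The multiset to arrange is then {SS, E, Q, Q, Q, V, W}, 7 items in all.
That gives (7)!/(3!) = 840 arrangements.

840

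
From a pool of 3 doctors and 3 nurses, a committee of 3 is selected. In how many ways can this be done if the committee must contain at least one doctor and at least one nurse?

18

Unrestricted: C(6,3) = 20 ways to pick any 3 of the 6.
Selections missing a whole group: no doctors → C(3,3) = 1; no nurses → C(3,3) = 1.
Both groups omitted at once is impossible, so 20 − 2 = 18.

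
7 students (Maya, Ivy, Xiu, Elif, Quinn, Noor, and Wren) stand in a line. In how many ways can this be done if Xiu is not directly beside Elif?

3600

There are 7! = 5040 arrangements in all. If Xiu and Elif are adjacent, merging them into one block gives 2·(6)! = 1440 arrangements.
So 5040 − 1440 = 3600 arrangements keep them apart.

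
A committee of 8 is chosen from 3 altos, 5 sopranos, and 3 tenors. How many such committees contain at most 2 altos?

Split by how many altos are chosen (0 through 2).
Sum: C(3,0)·C(8,8) + C(3,1)·C(8,7) + C(3,2)·C(8,6) = 1 + 24 + 84 = 109.

109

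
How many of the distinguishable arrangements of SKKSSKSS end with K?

21

Fix K in the last position and arrange the remaining 7 letters.
Those 7 letters have K appearing twice and S appearing 5 times, giving (7)!/(5!·2!) = 21.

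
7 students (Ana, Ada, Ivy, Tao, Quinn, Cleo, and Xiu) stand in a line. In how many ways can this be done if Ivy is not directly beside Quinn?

3600

There are 7! = 5040 arrangements in all. If Ivy and Quinn are adjacent, merging them into one block gives 2·(6)! = 1440 arrangements.
Complementary counting: 5040 − 1440 = 3600.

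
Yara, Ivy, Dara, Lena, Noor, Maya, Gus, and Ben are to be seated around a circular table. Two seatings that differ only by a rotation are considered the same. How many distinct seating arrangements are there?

5040

Seat Yara anywhere (absorbing the rotational symmetry), then permute the other 7: (7)! = 5040.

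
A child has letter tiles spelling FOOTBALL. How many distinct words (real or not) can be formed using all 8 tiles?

10080

The 8 letters of FOOTBALL have repeats: L appearing twice and O appearing twice.
The number of distinct arrangements is 8!/(2!·2!) = 40320/4 = 10080.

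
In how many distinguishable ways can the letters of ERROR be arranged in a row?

Letter multiplicities in ERROR: E×1, O×1, R×3.
The number of distinct arrangements is 5!/(3!) = 120/6 = 20.

20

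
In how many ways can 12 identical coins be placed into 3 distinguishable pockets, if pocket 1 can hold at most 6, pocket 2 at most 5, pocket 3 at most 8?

32

Ignoring the caps, the number of non-negative solutions to x_1+…+x_3 = 12 is C(14,2) = 91.
Subtract solutions that violate a single cap (substitute x_i' = x_i − (cap_i+1)): x_1 ≥ 7 gives C(7,2) = 21; x_2 ≥ 6 gives C(8,2) = 28; x_3 ≥ 9 gives C(5,2) = 10. Together 59.
No two caps can be exceeded simultaneously, so the pair terms are all 0.
By inclusion–exclusion the count is 91 − 59 + 0 = 32.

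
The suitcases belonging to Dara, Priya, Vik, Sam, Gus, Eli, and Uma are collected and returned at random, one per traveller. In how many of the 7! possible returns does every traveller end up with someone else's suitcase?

1854

This is the derangement count D_7: permutations of 7 items with no fixed point.
By inclusion–exclusion this is Σ_{j=0}^{7} (−1)^j C(7,j)·(7−j)!.
Computing: 5040 − 5040 + 2520 − 840 + 210 − 42 + 7 − 1 = 1854.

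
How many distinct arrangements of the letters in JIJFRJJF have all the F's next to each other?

Treat the 2 copies of F as a single block. The multiset to arrange is then {FF, I, J, J, J, J, R}, 7 items in all.
That gives (7)!/(4!) = 210 arrangements.

210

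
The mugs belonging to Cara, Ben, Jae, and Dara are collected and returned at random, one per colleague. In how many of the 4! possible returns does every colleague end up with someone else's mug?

9

Count assignments avoiding every fixed point. For any j of the 4 colleagues fixed to their own mug, the other 4−j can be arranged in (4−j)! ways.
By inclusion–exclusion this is Σ_{j=0}^{4} (−1)^j C(4,j)·(4−j)!.
Computing: 24 − 24 + 12 − 4 + 1 = 9.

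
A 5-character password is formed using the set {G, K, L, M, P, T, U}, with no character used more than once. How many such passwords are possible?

2520

With no repetition, fill the 5 characters in order: 7 choices, then 6, down to 3.
7 × 6 × 5 × 4 × 3 = 2520.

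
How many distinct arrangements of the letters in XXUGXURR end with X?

With the last slot taken by X, it remains to arrange the other 7 letters (XUGXURR).
Those 7 letters have R appearing twice, U appearing twice, and X appearing twice, giving (7)!/(2!·2!·2!) = 630.

630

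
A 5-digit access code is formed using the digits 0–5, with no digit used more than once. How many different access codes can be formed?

This is a permutation of 5 out of 6: P(6,5) = 6!/1!.
6 × 5 × 4 × 3 × 2 = 720.

720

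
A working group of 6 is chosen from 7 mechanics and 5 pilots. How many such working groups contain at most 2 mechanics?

Split by how many mechanics are chosen (0 through 2).
Sum: C(7,0)·C(5,6) + C(7,1)·C(5,5) + C(7,2)·C(5,4) = 0 + 7 + 105 = 112.

112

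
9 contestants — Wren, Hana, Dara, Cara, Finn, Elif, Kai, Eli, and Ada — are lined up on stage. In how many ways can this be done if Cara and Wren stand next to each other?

Place the 7 others and the Cara-Wren pair as 8 objects in a line; the pair has 2 internal arrangements.
That gives 2 × 8! = 2 × 40320 = 80640.

80640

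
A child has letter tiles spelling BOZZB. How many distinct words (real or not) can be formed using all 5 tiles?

Letter multiplicities in BOZZB: B×2, O×1, Z×2.
The number of distinct arrangements is 5!/(2!·2!) = 120/4 = 30.

30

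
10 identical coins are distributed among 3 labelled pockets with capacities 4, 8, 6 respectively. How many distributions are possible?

32

Without the upper bounds there are C(12,2) = 66 ways to split 10 among 3 pockets.
Subtract solutions that violate a single cap (substitute x_i' = x_i − (cap_i+1)): x_1 ≥ 5 gives C(7,2) = 21; x_2 ≥ 9 gives C(3,2) = 3; x_3 ≥ 7 gives C(5,2) = 10. Together 34.
No two caps can be exceeded simultaneously, so the pair terms are all 0.
By inclusion–exclusion the count is 66 − 34 + 0 = 32.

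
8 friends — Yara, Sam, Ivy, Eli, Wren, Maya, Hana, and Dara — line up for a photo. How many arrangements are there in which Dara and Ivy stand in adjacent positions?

10080

Treat {Dara, Ivy} as a single unit. There are 7 units to order, and the pair itself can be ordered 2 ways.
So the count is 2·(7)! = 10080.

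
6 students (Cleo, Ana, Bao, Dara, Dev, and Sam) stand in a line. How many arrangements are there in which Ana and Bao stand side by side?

Place the 4 others and the Ana-Bao pair as 5 objects in a line; the pair has 2 internal arrangements.
So the count is 2·(5)! = 240.

240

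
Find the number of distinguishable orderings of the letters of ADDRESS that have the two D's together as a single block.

Treat the 2 copies of D as a single block. The multiset to arrange is then {DD, A, E, R, S, S}, 6 items in all.
That gives (6)!/(2!) = 360 arrangements.

360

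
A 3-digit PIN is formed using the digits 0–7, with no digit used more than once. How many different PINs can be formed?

With no repetition, fill the 3 digits in order: 8 choices, then 7, down to 6.
8 × 7 × 6 = 336.

336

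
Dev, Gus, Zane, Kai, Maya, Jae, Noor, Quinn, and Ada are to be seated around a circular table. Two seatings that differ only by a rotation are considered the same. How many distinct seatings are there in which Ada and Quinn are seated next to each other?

10080

Glue Ada and Quinn into a block (2 internal orders). Seating 8 units around a circle gives (7)! arrangements.
So 2 × (7)! = 2 × 5040 = 10080.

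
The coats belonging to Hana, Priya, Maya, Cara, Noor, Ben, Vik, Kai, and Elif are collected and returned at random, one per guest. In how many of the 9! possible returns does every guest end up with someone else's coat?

Let Aᵢ be the assignments in which guest i gets their own coat. We want the size of the complement of A₁∪…∪A_9.
By inclusion–exclusion this is Σ_{j=0}^{9} (−1)^j C(9,j)·(9−j)!.
Computing: 362880 − 362880 + 181440 − 60480 + 15120 − 3024 + 504 − 72 + 9 − 1 = 133496.

133496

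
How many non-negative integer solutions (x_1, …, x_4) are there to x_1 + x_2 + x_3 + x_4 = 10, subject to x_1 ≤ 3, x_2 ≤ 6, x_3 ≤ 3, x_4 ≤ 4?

60

Ignoring the caps, the number of non-negative solutions to x_1+…+x_4 = 10 is C(13,3) = 286.
Subtract solutions that violate a single cap (substitute x_i' = x_i − (cap_i+1)): x_1 ≥ 4 gives C(9,3) = 84; x_2 ≥ 7 gives C(6,3) = 20; x_3 ≥ 4 gives C(9,3) = 84; x_4 ≥ 5 gives C(8,3) = 56. Together 244.
Add back pairs where two caps are both exceeded: 0 + 10 + 4 + 0 + 0 + 4 = 18.
By inclusion–exclusion the count is 286 − 244 + 18 = 60.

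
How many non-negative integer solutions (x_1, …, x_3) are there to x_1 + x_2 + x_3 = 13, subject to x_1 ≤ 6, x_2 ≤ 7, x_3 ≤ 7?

35

Ignoring the caps, the number of non-negative solutions to x_1+…+x_3 = 13 is C(15,2) = 105.
Subtract solutions that violate a single cap (substitute x_i' = x_i − (cap_i+1)): x_1 ≥ 7 gives C(8,2) = 28; x_2 ≥ 8 gives C(7,2) = 21; x_3 ≥ 8 gives C(7,2) = 21. Together 70.
No two caps can be exceeded simultaneously, so the pair terms are all 0.
By inclusion–exclusion the count is 105 − 70 + 0 = 35.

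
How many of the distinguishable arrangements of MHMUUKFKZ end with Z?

5040

Fix Z in the last position and arrange the remaining 8 letters.
Those 8 letters have K appearing twice, M appearing twice, and U appearing twice, giving (8)!/(2!·2!·2!) = 5040.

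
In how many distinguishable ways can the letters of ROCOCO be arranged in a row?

60

Letter multiplicities in ROCOCO: C×2, O×3, R×1.
So there are 6! / (3!·2!) = 60 distinguishable arrangements.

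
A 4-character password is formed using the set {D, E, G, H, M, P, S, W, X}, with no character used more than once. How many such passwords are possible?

Choose and order 4 of the 9 symbols: the first character has 9 options, the next 8, then 7, 6.
That product is 9 × 8 × 7 × 6 = 3024.

3024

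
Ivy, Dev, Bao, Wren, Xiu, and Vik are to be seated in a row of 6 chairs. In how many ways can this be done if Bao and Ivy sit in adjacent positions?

240

Treat {Bao, Ivy} as a single unit. There are 5 units to order, and the pair itself can be ordered 2 ways.
That gives 2 × 5! = 2 × 120 = 240.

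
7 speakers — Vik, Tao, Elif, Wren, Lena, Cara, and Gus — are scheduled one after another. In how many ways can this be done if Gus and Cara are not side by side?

3600

Of the 7! = 5040 arrangements, those with Gus and Cara adjacent number 2 × 6! = 1440 (treat the pair as a block with 2 internal orders).
Complementary counting: 5040 − 1440 = 3600.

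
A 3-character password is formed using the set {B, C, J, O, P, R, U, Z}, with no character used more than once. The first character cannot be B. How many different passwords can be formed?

The first character has 8−1 = 7 choices (anything except B).
The remaining 2 characters are filled from the other 7 symbols without repetition: 7 × 6 = 42.
Total: 7 × 42 = 294.

294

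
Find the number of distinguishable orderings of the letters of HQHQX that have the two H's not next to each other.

18

Total arrangements of HQHQX: 5!/(2!·2!) = 30.
If the two H's are adjacent, glue them into one block, leaving 4 items to arrange: (4)!/(2!) = 12 ways.
Subtracting, 30 − 12 = 18 arrangements keep the H's apart.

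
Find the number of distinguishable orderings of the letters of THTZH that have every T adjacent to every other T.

Treat the 2 copies of T as a single block. The multiset to arrange is then {TT, H, H, Z}, 4 items in all.
That gives (4)!/(2!) = 12 arrangements.

12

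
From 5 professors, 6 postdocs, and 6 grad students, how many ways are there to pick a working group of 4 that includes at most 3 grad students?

Split by how many grad students are chosen (0 through 3).
Sum: C(6,0)·C(11,4) + C(6,1)·C(11,3) + C(6,2)·C(11,2) + C(6,3)·C(11,1) = 330 + 990 + 825 + 220 = 2365.

2365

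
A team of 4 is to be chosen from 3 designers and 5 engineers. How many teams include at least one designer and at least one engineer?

Total 4-person selections from all 8: C(8,4) = 70.
Subtract selections that omit an entire group: no designers → C(5,4) = 5; no engineers → C(3,4) = 0.
Both groups omitted at once is impossible, so 70 − 5 = 65.

65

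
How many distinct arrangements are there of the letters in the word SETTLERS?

Letter multiplicities in SETTLERS: E×2, L×1, R×1, S×2, T×2.
The number of distinct arrangements is 8!/(2!·2!·2!) = 40320/8 = 5040.

5040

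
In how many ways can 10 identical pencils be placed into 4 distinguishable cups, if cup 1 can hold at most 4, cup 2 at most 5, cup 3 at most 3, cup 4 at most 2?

30

By stars and bars, unrestricted non-negative solutions to x_1+…+x_4 = 10 number C(10+3,3) = 286.
Subtract solutions that violate a single cap (substitute x_i' = x_i − (cap_i+1)): x_1 ≥ 5 gives C(8,3) = 56; x_2 ≥ 6 gives C(7,3) = 35; x_3 ≥ 4 gives C(9,3) = 84; x_4 ≥ 3 gives C(10,3) = 120. Together 295.
Add back pairs where two caps are both exceeded: 0 + 4 + 10 + 1 + 4 + 20 = 39.
By inclusion–exclusion the count is 286 − 295 + 39 = 30.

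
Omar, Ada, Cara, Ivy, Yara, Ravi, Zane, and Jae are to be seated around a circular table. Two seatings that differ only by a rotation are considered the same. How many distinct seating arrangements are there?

5040

Around a circle, 8 distinct people have 8!/8 = (7)! = 5040 rotationally distinct seatings.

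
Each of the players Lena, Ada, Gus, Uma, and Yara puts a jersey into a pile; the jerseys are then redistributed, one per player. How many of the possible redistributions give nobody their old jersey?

Count assignments avoiding every fixed point. For any j of the 5 players fixed to their old jersey, the other 5−j can be arranged in (5−j)! ways.
By inclusion–exclusion this is Σ_{j=0}^{5} (−1)^j C(5,j)·(5−j)!.
Computing: 120 − 120 + 60 − 20 + 5 − 1 = 44.

44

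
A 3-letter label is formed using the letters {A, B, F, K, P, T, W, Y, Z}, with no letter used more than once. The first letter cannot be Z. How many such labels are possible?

448

The first letter has 9−1 = 8 choices (anything except Z).
The remaining 2 letters are filled from the other 8 symbols without repetition: 8 × 7 = 56.
Total: 8 × 56 = 448.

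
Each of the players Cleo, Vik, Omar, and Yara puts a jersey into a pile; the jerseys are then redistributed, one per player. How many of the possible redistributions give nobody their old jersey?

Count assignments avoiding every fixed point. For any j of the 4 players fixed to their old jersey, the other 4−j can be arranged in (4−j)! ways.
By inclusion–exclusion this is Σ_{j=0}^{4} (−1)^j C(4,j)·(4−j)!.
Computing: 24 − 24 + 12 − 4 + 1 = 9.

9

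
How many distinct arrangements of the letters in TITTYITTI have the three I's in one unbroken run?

42

Treat the 3 copies of I as a single block. The multiset to arrange is then {III, T, T, T, T, T, Y}, 7 items in all.
That gives (7)!/(5!) = 42 arrangements.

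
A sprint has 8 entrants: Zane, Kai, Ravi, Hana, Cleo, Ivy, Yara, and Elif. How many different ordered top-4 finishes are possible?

1680

There are 8 choices for 1st place, 7 for 2nd, and so on down to 5 for position 4.
That gives 8 × 7 × 6 × 5 = 1680.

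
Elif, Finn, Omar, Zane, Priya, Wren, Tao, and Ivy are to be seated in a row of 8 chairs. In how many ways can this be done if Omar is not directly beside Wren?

30240

There are 8! = 40320 arrangements in all. If Omar and Wren are adjacent, merging them into one block gives 2·(7)! = 10080 arrangements.
So 40320 − 10080 = 30240 arrangements keep them apart.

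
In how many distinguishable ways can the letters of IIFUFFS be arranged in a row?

420

IIFUFFS has 7 letters with F appearing 3 times and I appearing twice.
So there are 7! / (3!·2!) = 420 distinguishable arrangements.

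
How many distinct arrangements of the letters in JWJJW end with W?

4

Fix W in the last position and arrange the remaining 4 letters.
Those 4 letters have J appearing 3 times, giving (4)!/(3!) = 4.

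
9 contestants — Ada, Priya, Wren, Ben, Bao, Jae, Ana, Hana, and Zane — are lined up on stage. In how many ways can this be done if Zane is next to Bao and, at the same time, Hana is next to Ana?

20160

Treat {Zane,Bao} as one block (2 orders) and {Hana,Ana} as another (2 orders).
That leaves 7 units to arrange: 2 × 2 × 7! = 4 × 5040 = 20160.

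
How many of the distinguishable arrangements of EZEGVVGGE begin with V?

1120

With the first slot taken by V, it remains to arrange the other 8 letters (EZEGVGGE).
Those 8 letters have E appearing 3 times and G appearing 3 times, giving (8)!/(3!·3!) = 1120.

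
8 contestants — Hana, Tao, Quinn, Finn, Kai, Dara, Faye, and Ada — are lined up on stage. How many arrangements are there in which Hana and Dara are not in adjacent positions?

30240

There are 8! = 40320 arrangements in all. If Hana and Dara are adjacent, merging them into one block gives 2·(7)! = 10080 arrangements.
Complementary counting: 40320 − 10080 = 30240.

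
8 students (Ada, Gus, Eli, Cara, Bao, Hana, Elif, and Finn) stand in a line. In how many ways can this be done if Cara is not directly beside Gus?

30240

Of the 8! = 40320 arrangements, those with Cara and Gus adjacent number 2 × 7! = 10080 (treat the pair as a block with 2 internal orders).
Complementary counting: 40320 − 10080 = 30240.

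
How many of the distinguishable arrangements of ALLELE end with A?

With the last slot taken by A, it remains to arrange the other 5 letters (LLELE).
Those 5 letters have E appearing twice and L appearing 3 times, giving (5)!/(3!·2!) = 10.

10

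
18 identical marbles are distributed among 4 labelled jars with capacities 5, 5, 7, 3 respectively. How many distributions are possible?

10

Without the upper bounds there are C(21,3) = 1330 ways to split 18 among 4 jars.
Subtract solutions that violate a single cap (substitute x_i' = x_i − (cap_i+1)): x_1 ≥ 6 gives C(15,3) = 455; x_2 ≥ 6 gives C(15,3) = 455; x_3 ≥ 8 gives C(13,3) = 286; x_4 ≥ 4 gives C(17,3) = 680. Together 1876.
Add back pairs where two caps are both exceeded: 84 + 35 + 165 + 35 + 165 + 84 = 568.
Subtract triples: 0 + 10 + 1 + 1 = 12.
By inclusion–exclusion the count is 1330 − 1876 + 568 − 12 = 10.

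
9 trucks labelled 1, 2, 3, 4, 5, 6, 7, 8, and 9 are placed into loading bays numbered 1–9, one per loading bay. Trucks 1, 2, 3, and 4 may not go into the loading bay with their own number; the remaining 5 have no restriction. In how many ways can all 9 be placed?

229080

Let Aᵢ (for 1 ≤ i ≤ 4) be the placements that put truck i in its forbidden loading bay. Any j of these fix j positions, leaving (9−j)! ways to fill the rest, and there are C(4,j) ways to pick which j.
By inclusion–exclusion, the number of valid placements is Σ_{j=0}^{4} (−1)^j C(4,j)·(9−j)!.
Computing: 362880 − 161280 + 30240 − 2880 + 120 = 229080.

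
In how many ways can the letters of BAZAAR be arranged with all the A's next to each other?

24

Treat the 3 copies of A as a single block. The multiset to arrange is then {AAA, B, R, Z}, 4 items in all.
All 4 items are distinct, so there are (4)! = 24 arrangements.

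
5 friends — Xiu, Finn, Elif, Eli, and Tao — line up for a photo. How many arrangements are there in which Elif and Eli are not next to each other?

There are 5! = 120 arrangements in all. If Elif and Eli are adjacent, merging them into one block gives 2·(4)! = 48 arrangements.
Complementary counting: 120 − 48 = 72.

72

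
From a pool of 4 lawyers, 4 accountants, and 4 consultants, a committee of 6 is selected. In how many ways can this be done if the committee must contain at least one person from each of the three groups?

840

Total 6-person selections from all 12: C(12,6) = 924.
Subtract selections that omit an entire group: no lawyers → C(8,6) = 28; no accountants → C(8,6) = 28; no consultants → C(8,6) = 28.
Add back selections omitting two groups (i.e. drawn from a single group): C(4,6) + C(4,6) + C(4,6) = 0.
By inclusion–exclusion: 924 − 84 + 0 = 840.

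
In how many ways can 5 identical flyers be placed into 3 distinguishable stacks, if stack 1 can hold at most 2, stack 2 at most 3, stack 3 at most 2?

6

By stars and bars, unrestricted non-negative solutions to x_1+…+x_3 = 5 number C(5+2,2) = 21.
Subtract solutions that violate a single cap (substitute x_i' = x_i − (cap_i+1)): x_1 ≥ 3 gives C(4,2) = 6; x_2 ≥ 4 gives C(3,2) = 3; x_3 ≥ 3 gives C(4,2) = 6. Together 15.
No two caps can be exceeded simultaneously, so the pair terms are all 0.
By inclusion–exclusion the count is 21 − 15 + 0 = 6.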